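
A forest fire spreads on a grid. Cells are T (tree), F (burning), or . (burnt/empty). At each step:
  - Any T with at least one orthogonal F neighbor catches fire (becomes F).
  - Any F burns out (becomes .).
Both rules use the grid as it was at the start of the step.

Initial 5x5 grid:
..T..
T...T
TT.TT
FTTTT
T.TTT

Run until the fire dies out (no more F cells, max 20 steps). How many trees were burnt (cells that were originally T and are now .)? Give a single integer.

Step 1: +3 fires, +1 burnt (F count now 3)
Step 2: +3 fires, +3 burnt (F count now 3)
Step 3: +2 fires, +3 burnt (F count now 2)
Step 4: +3 fires, +2 burnt (F count now 3)
Step 5: +2 fires, +3 burnt (F count now 2)
Step 6: +1 fires, +2 burnt (F count now 1)
Step 7: +0 fires, +1 burnt (F count now 0)
Fire out after step 7
Initially T: 15, now '.': 24
Total burnt (originally-T cells now '.'): 14

Answer: 14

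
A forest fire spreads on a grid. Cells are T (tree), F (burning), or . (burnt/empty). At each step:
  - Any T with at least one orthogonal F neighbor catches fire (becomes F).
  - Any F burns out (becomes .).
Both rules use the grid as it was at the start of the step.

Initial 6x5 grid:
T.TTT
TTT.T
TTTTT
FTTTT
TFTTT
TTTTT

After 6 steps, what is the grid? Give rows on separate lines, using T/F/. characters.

Step 1: 5 trees catch fire, 2 burn out
  T.TTT
  TTT.T
  FTTTT
  .FTTT
  F.FTT
  TFTTT
Step 2: 6 trees catch fire, 5 burn out
  T.TTT
  FTT.T
  .FTTT
  ..FTT
  ...FT
  F.FTT
Step 3: 6 trees catch fire, 6 burn out
  F.TTT
  .FT.T
  ..FTT
  ...FT
  ....F
  ...FT
Step 4: 4 trees catch fire, 6 burn out
  ..TTT
  ..F.T
  ...FT
  ....F
  .....
  ....F
Step 5: 2 trees catch fire, 4 burn out
  ..FTT
  ....T
  ....F
  .....
  .....
  .....
Step 6: 2 trees catch fire, 2 burn out
  ...FT
  ....F
  .....
  .....
  .....
  .....

...FT
....F
.....
.....
.....
.....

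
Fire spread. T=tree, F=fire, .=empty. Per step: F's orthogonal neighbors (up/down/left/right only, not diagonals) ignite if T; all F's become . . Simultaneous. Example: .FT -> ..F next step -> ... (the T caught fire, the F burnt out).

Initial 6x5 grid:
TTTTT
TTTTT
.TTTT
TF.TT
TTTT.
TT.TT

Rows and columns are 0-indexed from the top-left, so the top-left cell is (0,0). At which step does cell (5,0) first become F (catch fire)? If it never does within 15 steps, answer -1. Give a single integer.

Step 1: cell (5,0)='T' (+3 fires, +1 burnt)
Step 2: cell (5,0)='T' (+5 fires, +3 burnt)
Step 3: cell (5,0)='F' (+6 fires, +5 burnt)
  -> target ignites at step 3
Step 4: cell (5,0)='.' (+6 fires, +6 burnt)
Step 5: cell (5,0)='.' (+4 fires, +6 burnt)
Step 6: cell (5,0)='.' (+1 fires, +4 burnt)
Step 7: cell (5,0)='.' (+0 fires, +1 burnt)
  fire out at step 7

3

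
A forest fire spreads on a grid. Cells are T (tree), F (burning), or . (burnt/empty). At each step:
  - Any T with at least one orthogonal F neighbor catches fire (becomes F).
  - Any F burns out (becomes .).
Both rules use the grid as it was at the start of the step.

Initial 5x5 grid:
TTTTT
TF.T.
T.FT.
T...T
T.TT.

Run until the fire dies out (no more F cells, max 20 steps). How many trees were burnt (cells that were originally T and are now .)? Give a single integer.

Answer: 11

Derivation:
Step 1: +3 fires, +2 burnt (F count now 3)
Step 2: +4 fires, +3 burnt (F count now 4)
Step 3: +2 fires, +4 burnt (F count now 2)
Step 4: +2 fires, +2 burnt (F count now 2)
Step 5: +0 fires, +2 burnt (F count now 0)
Fire out after step 5
Initially T: 14, now '.': 22
Total burnt (originally-T cells now '.'): 11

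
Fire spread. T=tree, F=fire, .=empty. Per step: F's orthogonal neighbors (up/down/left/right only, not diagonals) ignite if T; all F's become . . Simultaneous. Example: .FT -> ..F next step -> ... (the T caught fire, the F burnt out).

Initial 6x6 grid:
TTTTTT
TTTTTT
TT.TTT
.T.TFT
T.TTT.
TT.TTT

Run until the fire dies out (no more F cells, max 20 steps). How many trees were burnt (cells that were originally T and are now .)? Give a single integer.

Step 1: +4 fires, +1 burnt (F count now 4)
Step 2: +5 fires, +4 burnt (F count now 5)
Step 3: +6 fires, +5 burnt (F count now 6)
Step 4: +3 fires, +6 burnt (F count now 3)
Step 5: +2 fires, +3 burnt (F count now 2)
Step 6: +3 fires, +2 burnt (F count now 3)
Step 7: +3 fires, +3 burnt (F count now 3)
Step 8: +0 fires, +3 burnt (F count now 0)
Fire out after step 8
Initially T: 29, now '.': 33
Total burnt (originally-T cells now '.'): 26

Answer: 26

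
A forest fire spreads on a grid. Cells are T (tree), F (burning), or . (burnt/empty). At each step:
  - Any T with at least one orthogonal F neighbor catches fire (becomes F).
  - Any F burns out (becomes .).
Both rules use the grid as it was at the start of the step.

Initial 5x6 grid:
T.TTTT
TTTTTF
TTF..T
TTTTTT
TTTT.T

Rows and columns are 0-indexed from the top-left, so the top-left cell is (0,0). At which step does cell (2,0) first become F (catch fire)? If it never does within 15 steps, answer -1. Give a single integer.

Step 1: cell (2,0)='T' (+6 fires, +2 burnt)
Step 2: cell (2,0)='F' (+9 fires, +6 burnt)
  -> target ignites at step 2
Step 3: cell (2,0)='.' (+7 fires, +9 burnt)
Step 4: cell (2,0)='.' (+2 fires, +7 burnt)
Step 5: cell (2,0)='.' (+0 fires, +2 burnt)
  fire out at step 5

2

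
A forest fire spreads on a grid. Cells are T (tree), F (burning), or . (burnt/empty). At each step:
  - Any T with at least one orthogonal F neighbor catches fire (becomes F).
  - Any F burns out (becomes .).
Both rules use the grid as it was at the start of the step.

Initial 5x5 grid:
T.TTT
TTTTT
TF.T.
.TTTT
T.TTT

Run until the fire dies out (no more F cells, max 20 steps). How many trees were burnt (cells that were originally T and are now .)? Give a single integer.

Step 1: +3 fires, +1 burnt (F count now 3)
Step 2: +3 fires, +3 burnt (F count now 3)
Step 3: +5 fires, +3 burnt (F count now 5)
Step 4: +5 fires, +5 burnt (F count now 5)
Step 5: +2 fires, +5 burnt (F count now 2)
Step 6: +0 fires, +2 burnt (F count now 0)
Fire out after step 6
Initially T: 19, now '.': 24
Total burnt (originally-T cells now '.'): 18

Answer: 18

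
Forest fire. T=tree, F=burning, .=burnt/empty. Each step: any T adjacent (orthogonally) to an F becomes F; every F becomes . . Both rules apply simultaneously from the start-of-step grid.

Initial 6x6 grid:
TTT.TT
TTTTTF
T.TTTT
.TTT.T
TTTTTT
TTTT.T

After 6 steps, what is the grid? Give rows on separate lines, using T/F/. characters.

Step 1: 3 trees catch fire, 1 burn out
  TTT.TF
  TTTTF.
  T.TTTF
  .TTT.T
  TTTTTT
  TTTT.T
Step 2: 4 trees catch fire, 3 burn out
  TTT.F.
  TTTF..
  T.TTF.
  .TTT.F
  TTTTTT
  TTTT.T
Step 3: 3 trees catch fire, 4 burn out
  TTT...
  TTF...
  T.TF..
  .TTT..
  TTTTTF
  TTTT.T
Step 4: 6 trees catch fire, 3 burn out
  TTF...
  TF....
  T.F...
  .TTF..
  TTTTF.
  TTTT.F
Step 5: 4 trees catch fire, 6 burn out
  TF....
  F.....
  T.....
  .TF...
  TTTF..
  TTTT..
Step 6: 5 trees catch fire, 4 burn out
  F.....
  ......
  F.....
  .F....
  TTF...
  TTTF..

F.....
......
F.....
.F....
TTF...
TTTF..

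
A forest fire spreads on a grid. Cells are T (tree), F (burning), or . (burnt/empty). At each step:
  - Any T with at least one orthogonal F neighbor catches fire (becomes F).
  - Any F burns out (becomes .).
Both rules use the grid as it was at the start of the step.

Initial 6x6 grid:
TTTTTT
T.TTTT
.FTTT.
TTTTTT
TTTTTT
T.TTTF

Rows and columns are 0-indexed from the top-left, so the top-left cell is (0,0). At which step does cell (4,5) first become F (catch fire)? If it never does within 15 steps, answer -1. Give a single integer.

Step 1: cell (4,5)='F' (+4 fires, +2 burnt)
  -> target ignites at step 1
Step 2: cell (4,5)='.' (+8 fires, +4 burnt)
Step 3: cell (4,5)='.' (+9 fires, +8 burnt)
Step 4: cell (4,5)='.' (+4 fires, +9 burnt)
Step 5: cell (4,5)='.' (+3 fires, +4 burnt)
Step 6: cell (4,5)='.' (+2 fires, +3 burnt)
Step 7: cell (4,5)='.' (+0 fires, +2 burnt)
  fire out at step 7

1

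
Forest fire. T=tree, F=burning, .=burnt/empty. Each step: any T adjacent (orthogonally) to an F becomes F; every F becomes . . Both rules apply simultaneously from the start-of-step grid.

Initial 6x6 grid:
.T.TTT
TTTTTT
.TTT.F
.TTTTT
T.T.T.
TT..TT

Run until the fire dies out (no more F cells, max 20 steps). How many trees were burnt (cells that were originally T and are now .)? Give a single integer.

Step 1: +2 fires, +1 burnt (F count now 2)
Step 2: +3 fires, +2 burnt (F count now 3)
Step 3: +4 fires, +3 burnt (F count now 4)
Step 4: +5 fires, +4 burnt (F count now 5)
Step 5: +5 fires, +5 burnt (F count now 5)
Step 6: +3 fires, +5 burnt (F count now 3)
Step 7: +0 fires, +3 burnt (F count now 0)
Fire out after step 7
Initially T: 25, now '.': 33
Total burnt (originally-T cells now '.'): 22

Answer: 22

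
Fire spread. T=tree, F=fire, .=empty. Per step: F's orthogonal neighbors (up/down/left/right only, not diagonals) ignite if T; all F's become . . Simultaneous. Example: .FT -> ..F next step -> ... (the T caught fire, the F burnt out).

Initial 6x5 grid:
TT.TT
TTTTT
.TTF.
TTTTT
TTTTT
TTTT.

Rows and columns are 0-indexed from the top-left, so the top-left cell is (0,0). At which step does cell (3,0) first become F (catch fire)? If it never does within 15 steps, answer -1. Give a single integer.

Step 1: cell (3,0)='T' (+3 fires, +1 burnt)
Step 2: cell (3,0)='T' (+7 fires, +3 burnt)
Step 3: cell (3,0)='T' (+6 fires, +7 burnt)
Step 4: cell (3,0)='F' (+5 fires, +6 burnt)
  -> target ignites at step 4
Step 5: cell (3,0)='.' (+3 fires, +5 burnt)
Step 6: cell (3,0)='.' (+1 fires, +3 burnt)
Step 7: cell (3,0)='.' (+0 fires, +1 burnt)
  fire out at step 7

4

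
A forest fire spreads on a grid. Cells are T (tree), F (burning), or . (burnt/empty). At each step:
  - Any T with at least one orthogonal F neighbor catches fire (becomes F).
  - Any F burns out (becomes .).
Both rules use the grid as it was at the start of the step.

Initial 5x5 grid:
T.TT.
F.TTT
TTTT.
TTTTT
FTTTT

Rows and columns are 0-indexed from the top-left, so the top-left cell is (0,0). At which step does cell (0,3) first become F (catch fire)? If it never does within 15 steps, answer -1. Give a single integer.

Step 1: cell (0,3)='T' (+4 fires, +2 burnt)
Step 2: cell (0,3)='T' (+3 fires, +4 burnt)
Step 3: cell (0,3)='T' (+3 fires, +3 burnt)
Step 4: cell (0,3)='T' (+4 fires, +3 burnt)
Step 5: cell (0,3)='T' (+3 fires, +4 burnt)
Step 6: cell (0,3)='F' (+2 fires, +3 burnt)
  -> target ignites at step 6
Step 7: cell (0,3)='.' (+0 fires, +2 burnt)
  fire out at step 7

6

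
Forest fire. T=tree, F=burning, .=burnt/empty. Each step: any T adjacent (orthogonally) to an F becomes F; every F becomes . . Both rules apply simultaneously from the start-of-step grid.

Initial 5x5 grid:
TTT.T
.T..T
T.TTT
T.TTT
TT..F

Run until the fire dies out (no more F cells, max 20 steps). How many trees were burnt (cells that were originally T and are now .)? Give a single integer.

Answer: 8

Derivation:
Step 1: +1 fires, +1 burnt (F count now 1)
Step 2: +2 fires, +1 burnt (F count now 2)
Step 3: +3 fires, +2 burnt (F count now 3)
Step 4: +2 fires, +3 burnt (F count now 2)
Step 5: +0 fires, +2 burnt (F count now 0)
Fire out after step 5
Initially T: 16, now '.': 17
Total burnt (originally-T cells now '.'): 8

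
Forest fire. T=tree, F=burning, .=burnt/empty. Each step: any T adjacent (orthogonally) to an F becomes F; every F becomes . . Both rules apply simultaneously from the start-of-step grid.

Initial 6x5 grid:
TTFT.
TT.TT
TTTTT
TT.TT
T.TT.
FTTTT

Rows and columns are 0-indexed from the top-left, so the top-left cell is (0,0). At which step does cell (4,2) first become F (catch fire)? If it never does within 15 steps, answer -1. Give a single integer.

Step 1: cell (4,2)='T' (+4 fires, +2 burnt)
Step 2: cell (4,2)='T' (+5 fires, +4 burnt)
Step 3: cell (4,2)='F' (+8 fires, +5 burnt)
  -> target ignites at step 3
Step 4: cell (4,2)='.' (+5 fires, +8 burnt)
Step 5: cell (4,2)='.' (+1 fires, +5 burnt)
Step 6: cell (4,2)='.' (+0 fires, +1 burnt)
  fire out at step 6

3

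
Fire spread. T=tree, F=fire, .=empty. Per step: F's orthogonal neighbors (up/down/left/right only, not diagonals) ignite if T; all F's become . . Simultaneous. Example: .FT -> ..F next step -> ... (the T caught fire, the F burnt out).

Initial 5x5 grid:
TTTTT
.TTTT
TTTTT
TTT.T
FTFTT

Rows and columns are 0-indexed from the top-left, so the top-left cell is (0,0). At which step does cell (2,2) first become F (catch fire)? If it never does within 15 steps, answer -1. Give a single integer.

Step 1: cell (2,2)='T' (+4 fires, +2 burnt)
Step 2: cell (2,2)='F' (+4 fires, +4 burnt)
  -> target ignites at step 2
Step 3: cell (2,2)='.' (+4 fires, +4 burnt)
Step 4: cell (2,2)='.' (+4 fires, +4 burnt)
Step 5: cell (2,2)='.' (+3 fires, +4 burnt)
Step 6: cell (2,2)='.' (+2 fires, +3 burnt)
Step 7: cell (2,2)='.' (+0 fires, +2 burnt)
  fire out at step 7

2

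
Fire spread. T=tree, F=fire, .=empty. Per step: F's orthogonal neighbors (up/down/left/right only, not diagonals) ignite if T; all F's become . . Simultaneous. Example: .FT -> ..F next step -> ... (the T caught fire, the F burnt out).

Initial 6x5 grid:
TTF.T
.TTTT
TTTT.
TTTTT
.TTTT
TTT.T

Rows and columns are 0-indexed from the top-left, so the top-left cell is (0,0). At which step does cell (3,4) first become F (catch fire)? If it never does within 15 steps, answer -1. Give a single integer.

Step 1: cell (3,4)='T' (+2 fires, +1 burnt)
Step 2: cell (3,4)='T' (+4 fires, +2 burnt)
Step 3: cell (3,4)='T' (+4 fires, +4 burnt)
Step 4: cell (3,4)='T' (+5 fires, +4 burnt)
Step 5: cell (3,4)='F' (+5 fires, +5 burnt)
  -> target ignites at step 5
Step 6: cell (3,4)='.' (+2 fires, +5 burnt)
Step 7: cell (3,4)='.' (+2 fires, +2 burnt)
Step 8: cell (3,4)='.' (+0 fires, +2 burnt)
  fire out at step 8

5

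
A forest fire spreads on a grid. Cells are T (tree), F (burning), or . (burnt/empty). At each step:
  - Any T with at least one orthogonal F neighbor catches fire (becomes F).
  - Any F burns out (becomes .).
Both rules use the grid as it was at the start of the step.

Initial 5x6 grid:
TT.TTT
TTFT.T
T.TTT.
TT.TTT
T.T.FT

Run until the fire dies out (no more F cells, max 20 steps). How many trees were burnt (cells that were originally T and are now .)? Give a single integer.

Answer: 20

Derivation:
Step 1: +5 fires, +2 burnt (F count now 5)
Step 2: +7 fires, +5 burnt (F count now 7)
Step 3: +3 fires, +7 burnt (F count now 3)
Step 4: +2 fires, +3 burnt (F count now 2)
Step 5: +3 fires, +2 burnt (F count now 3)
Step 6: +0 fires, +3 burnt (F count now 0)
Fire out after step 6
Initially T: 21, now '.': 29
Total burnt (originally-T cells now '.'): 20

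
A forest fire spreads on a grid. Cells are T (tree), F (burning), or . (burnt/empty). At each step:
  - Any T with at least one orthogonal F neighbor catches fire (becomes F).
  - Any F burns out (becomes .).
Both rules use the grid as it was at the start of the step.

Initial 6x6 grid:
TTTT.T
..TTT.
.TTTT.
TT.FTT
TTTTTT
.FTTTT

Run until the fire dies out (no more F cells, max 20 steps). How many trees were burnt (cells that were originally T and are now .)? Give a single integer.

Step 1: +5 fires, +2 burnt (F count now 5)
Step 2: +9 fires, +5 burnt (F count now 9)
Step 3: +7 fires, +9 burnt (F count now 7)
Step 4: +2 fires, +7 burnt (F count now 2)
Step 5: +1 fires, +2 burnt (F count now 1)
Step 6: +1 fires, +1 burnt (F count now 1)
Step 7: +0 fires, +1 burnt (F count now 0)
Fire out after step 7
Initially T: 26, now '.': 35
Total burnt (originally-T cells now '.'): 25

Answer: 25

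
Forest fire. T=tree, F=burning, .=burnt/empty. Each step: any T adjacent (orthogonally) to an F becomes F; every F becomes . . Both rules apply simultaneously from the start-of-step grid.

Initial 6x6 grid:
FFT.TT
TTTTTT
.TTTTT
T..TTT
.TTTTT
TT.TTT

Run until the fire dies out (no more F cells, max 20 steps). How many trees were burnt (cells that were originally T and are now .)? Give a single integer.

Step 1: +3 fires, +2 burnt (F count now 3)
Step 2: +2 fires, +3 burnt (F count now 2)
Step 3: +2 fires, +2 burnt (F count now 2)
Step 4: +2 fires, +2 burnt (F count now 2)
Step 5: +4 fires, +2 burnt (F count now 4)
Step 6: +4 fires, +4 burnt (F count now 4)
Step 7: +4 fires, +4 burnt (F count now 4)
Step 8: +3 fires, +4 burnt (F count now 3)
Step 9: +2 fires, +3 burnt (F count now 2)
Step 10: +1 fires, +2 burnt (F count now 1)
Step 11: +0 fires, +1 burnt (F count now 0)
Fire out after step 11
Initially T: 28, now '.': 35
Total burnt (originally-T cells now '.'): 27

Answer: 27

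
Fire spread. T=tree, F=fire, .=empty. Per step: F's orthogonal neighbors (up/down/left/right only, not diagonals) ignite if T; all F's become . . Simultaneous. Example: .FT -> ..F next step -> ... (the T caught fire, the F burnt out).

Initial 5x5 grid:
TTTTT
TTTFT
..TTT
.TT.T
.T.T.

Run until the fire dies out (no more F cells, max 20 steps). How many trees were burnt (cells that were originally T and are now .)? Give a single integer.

Answer: 16

Derivation:
Step 1: +4 fires, +1 burnt (F count now 4)
Step 2: +5 fires, +4 burnt (F count now 5)
Step 3: +4 fires, +5 burnt (F count now 4)
Step 4: +2 fires, +4 burnt (F count now 2)
Step 5: +1 fires, +2 burnt (F count now 1)
Step 6: +0 fires, +1 burnt (F count now 0)
Fire out after step 6
Initially T: 17, now '.': 24
Total burnt (originally-T cells now '.'): 16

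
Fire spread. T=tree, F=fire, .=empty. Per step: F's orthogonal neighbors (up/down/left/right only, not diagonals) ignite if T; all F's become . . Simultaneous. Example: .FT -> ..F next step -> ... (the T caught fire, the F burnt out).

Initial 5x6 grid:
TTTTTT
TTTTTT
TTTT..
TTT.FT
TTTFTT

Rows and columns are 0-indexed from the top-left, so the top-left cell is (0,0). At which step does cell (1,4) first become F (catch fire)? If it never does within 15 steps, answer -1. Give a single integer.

Step 1: cell (1,4)='T' (+3 fires, +2 burnt)
Step 2: cell (1,4)='T' (+3 fires, +3 burnt)
Step 3: cell (1,4)='T' (+3 fires, +3 burnt)
Step 4: cell (1,4)='T' (+4 fires, +3 burnt)
Step 5: cell (1,4)='T' (+4 fires, +4 burnt)
Step 6: cell (1,4)='F' (+4 fires, +4 burnt)
  -> target ignites at step 6
Step 7: cell (1,4)='.' (+3 fires, +4 burnt)
Step 8: cell (1,4)='.' (+1 fires, +3 burnt)
Step 9: cell (1,4)='.' (+0 fires, +1 burnt)
  fire out at step 9

6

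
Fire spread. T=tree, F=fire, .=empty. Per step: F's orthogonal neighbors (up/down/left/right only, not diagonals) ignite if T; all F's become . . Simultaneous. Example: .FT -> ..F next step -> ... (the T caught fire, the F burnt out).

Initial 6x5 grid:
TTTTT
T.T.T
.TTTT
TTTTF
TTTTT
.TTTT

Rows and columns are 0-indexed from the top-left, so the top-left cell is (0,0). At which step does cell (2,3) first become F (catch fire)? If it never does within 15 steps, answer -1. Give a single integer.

Step 1: cell (2,3)='T' (+3 fires, +1 burnt)
Step 2: cell (2,3)='F' (+5 fires, +3 burnt)
  -> target ignites at step 2
Step 3: cell (2,3)='.' (+5 fires, +5 burnt)
Step 4: cell (2,3)='.' (+6 fires, +5 burnt)
Step 5: cell (2,3)='.' (+3 fires, +6 burnt)
Step 6: cell (2,3)='.' (+1 fires, +3 burnt)
Step 7: cell (2,3)='.' (+1 fires, +1 burnt)
Step 8: cell (2,3)='.' (+1 fires, +1 burnt)
Step 9: cell (2,3)='.' (+0 fires, +1 burnt)
  fire out at step 9

2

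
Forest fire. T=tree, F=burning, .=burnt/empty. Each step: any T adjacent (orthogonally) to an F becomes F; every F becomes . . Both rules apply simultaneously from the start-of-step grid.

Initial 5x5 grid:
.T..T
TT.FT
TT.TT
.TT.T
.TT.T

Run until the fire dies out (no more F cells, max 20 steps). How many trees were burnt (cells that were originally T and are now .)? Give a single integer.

Step 1: +2 fires, +1 burnt (F count now 2)
Step 2: +2 fires, +2 burnt (F count now 2)
Step 3: +1 fires, +2 burnt (F count now 1)
Step 4: +1 fires, +1 burnt (F count now 1)
Step 5: +0 fires, +1 burnt (F count now 0)
Fire out after step 5
Initially T: 15, now '.': 16
Total burnt (originally-T cells now '.'): 6

Answer: 6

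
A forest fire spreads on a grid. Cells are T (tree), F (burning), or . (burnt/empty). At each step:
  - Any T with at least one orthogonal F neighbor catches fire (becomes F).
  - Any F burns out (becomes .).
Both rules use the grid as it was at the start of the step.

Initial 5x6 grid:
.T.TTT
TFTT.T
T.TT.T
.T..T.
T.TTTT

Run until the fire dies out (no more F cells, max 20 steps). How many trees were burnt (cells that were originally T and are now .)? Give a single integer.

Step 1: +3 fires, +1 burnt (F count now 3)
Step 2: +3 fires, +3 burnt (F count now 3)
Step 3: +2 fires, +3 burnt (F count now 2)
Step 4: +1 fires, +2 burnt (F count now 1)
Step 5: +1 fires, +1 burnt (F count now 1)
Step 6: +1 fires, +1 burnt (F count now 1)
Step 7: +1 fires, +1 burnt (F count now 1)
Step 8: +0 fires, +1 burnt (F count now 0)
Fire out after step 8
Initially T: 19, now '.': 23
Total burnt (originally-T cells now '.'): 12

Answer: 12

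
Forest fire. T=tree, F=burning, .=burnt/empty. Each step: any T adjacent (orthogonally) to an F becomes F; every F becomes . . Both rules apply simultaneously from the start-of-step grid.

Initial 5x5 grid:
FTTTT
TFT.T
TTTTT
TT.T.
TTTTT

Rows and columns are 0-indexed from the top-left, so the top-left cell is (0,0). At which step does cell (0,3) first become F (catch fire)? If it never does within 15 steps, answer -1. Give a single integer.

Step 1: cell (0,3)='T' (+4 fires, +2 burnt)
Step 2: cell (0,3)='T' (+4 fires, +4 burnt)
Step 3: cell (0,3)='F' (+4 fires, +4 burnt)
  -> target ignites at step 3
Step 4: cell (0,3)='.' (+5 fires, +4 burnt)
Step 5: cell (0,3)='.' (+2 fires, +5 burnt)
Step 6: cell (0,3)='.' (+1 fires, +2 burnt)
Step 7: cell (0,3)='.' (+0 fires, +1 burnt)
  fire out at step 7

3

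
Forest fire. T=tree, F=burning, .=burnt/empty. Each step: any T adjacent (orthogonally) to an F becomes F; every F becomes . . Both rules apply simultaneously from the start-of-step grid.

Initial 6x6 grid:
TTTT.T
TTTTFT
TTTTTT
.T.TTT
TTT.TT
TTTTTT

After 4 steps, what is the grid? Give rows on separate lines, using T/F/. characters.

Step 1: 3 trees catch fire, 1 burn out
  TTTT.T
  TTTF.F
  TTTTFT
  .T.TTT
  TTT.TT
  TTTTTT
Step 2: 6 trees catch fire, 3 burn out
  TTTF.F
  TTF...
  TTTF.F
  .T.TFT
  TTT.TT
  TTTTTT
Step 3: 6 trees catch fire, 6 burn out
  TTF...
  TF....
  TTF...
  .T.F.F
  TTT.FT
  TTTTTT
Step 4: 5 trees catch fire, 6 burn out
  TF....
  F.....
  TF....
  .T....
  TTT..F
  TTTTFT

TF....
F.....
TF....
.T....
TTT..F
TTTTFT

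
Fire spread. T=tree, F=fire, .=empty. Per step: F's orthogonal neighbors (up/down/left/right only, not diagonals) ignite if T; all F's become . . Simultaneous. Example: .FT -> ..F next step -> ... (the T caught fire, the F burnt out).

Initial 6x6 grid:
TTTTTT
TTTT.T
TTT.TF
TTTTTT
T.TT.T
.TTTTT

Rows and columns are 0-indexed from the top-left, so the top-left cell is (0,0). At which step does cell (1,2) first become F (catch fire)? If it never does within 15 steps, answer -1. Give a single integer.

Step 1: cell (1,2)='T' (+3 fires, +1 burnt)
Step 2: cell (1,2)='T' (+3 fires, +3 burnt)
Step 3: cell (1,2)='T' (+3 fires, +3 burnt)
Step 4: cell (1,2)='T' (+4 fires, +3 burnt)
Step 5: cell (1,2)='T' (+6 fires, +4 burnt)
Step 6: cell (1,2)='F' (+5 fires, +6 burnt)
  -> target ignites at step 6
Step 7: cell (1,2)='.' (+5 fires, +5 burnt)
Step 8: cell (1,2)='.' (+1 fires, +5 burnt)
Step 9: cell (1,2)='.' (+0 fires, +1 burnt)
  fire out at step 9

6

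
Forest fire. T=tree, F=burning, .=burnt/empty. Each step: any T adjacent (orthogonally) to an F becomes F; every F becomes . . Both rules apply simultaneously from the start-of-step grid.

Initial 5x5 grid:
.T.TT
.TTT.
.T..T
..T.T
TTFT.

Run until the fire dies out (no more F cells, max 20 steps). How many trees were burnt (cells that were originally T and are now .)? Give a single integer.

Answer: 4

Derivation:
Step 1: +3 fires, +1 burnt (F count now 3)
Step 2: +1 fires, +3 burnt (F count now 1)
Step 3: +0 fires, +1 burnt (F count now 0)
Fire out after step 3
Initially T: 13, now '.': 16
Total burnt (originally-T cells now '.'): 4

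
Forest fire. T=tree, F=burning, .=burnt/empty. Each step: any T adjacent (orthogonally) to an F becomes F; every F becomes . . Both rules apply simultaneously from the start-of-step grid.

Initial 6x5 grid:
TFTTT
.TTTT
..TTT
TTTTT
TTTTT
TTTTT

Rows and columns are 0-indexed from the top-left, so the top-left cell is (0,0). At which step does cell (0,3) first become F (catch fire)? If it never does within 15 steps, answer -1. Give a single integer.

Step 1: cell (0,3)='T' (+3 fires, +1 burnt)
Step 2: cell (0,3)='F' (+2 fires, +3 burnt)
  -> target ignites at step 2
Step 3: cell (0,3)='.' (+3 fires, +2 burnt)
Step 4: cell (0,3)='.' (+3 fires, +3 burnt)
Step 5: cell (0,3)='.' (+4 fires, +3 burnt)
Step 6: cell (0,3)='.' (+5 fires, +4 burnt)
Step 7: cell (0,3)='.' (+4 fires, +5 burnt)
Step 8: cell (0,3)='.' (+2 fires, +4 burnt)
Step 9: cell (0,3)='.' (+0 fires, +2 burnt)
  fire out at step 9

2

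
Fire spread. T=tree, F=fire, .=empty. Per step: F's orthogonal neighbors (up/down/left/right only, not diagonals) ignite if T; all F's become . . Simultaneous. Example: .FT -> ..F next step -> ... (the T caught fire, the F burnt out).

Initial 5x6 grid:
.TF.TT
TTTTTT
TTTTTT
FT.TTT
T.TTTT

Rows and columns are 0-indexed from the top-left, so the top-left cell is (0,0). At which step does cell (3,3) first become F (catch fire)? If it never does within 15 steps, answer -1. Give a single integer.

Step 1: cell (3,3)='T' (+5 fires, +2 burnt)
Step 2: cell (3,3)='T' (+5 fires, +5 burnt)
Step 3: cell (3,3)='T' (+2 fires, +5 burnt)
Step 4: cell (3,3)='F' (+4 fires, +2 burnt)
  -> target ignites at step 4
Step 5: cell (3,3)='.' (+4 fires, +4 burnt)
Step 6: cell (3,3)='.' (+3 fires, +4 burnt)
Step 7: cell (3,3)='.' (+1 fires, +3 burnt)
Step 8: cell (3,3)='.' (+0 fires, +1 burnt)
  fire out at step 8

4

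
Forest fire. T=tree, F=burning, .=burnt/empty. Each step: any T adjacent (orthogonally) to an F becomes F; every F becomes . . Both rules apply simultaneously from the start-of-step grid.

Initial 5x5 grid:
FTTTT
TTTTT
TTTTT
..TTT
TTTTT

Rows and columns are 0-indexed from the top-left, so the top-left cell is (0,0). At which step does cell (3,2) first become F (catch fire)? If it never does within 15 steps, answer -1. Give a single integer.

Step 1: cell (3,2)='T' (+2 fires, +1 burnt)
Step 2: cell (3,2)='T' (+3 fires, +2 burnt)
Step 3: cell (3,2)='T' (+3 fires, +3 burnt)
Step 4: cell (3,2)='T' (+3 fires, +3 burnt)
Step 5: cell (3,2)='F' (+3 fires, +3 burnt)
  -> target ignites at step 5
Step 6: cell (3,2)='.' (+3 fires, +3 burnt)
Step 7: cell (3,2)='.' (+3 fires, +3 burnt)
Step 8: cell (3,2)='.' (+2 fires, +3 burnt)
Step 9: cell (3,2)='.' (+0 fires, +2 burnt)
  fire out at step 9

5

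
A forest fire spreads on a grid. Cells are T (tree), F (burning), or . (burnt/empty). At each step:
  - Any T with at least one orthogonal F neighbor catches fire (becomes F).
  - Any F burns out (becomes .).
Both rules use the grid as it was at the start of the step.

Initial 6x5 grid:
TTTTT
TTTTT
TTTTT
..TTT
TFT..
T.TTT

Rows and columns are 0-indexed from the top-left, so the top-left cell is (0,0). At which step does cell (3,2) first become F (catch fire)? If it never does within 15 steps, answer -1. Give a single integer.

Step 1: cell (3,2)='T' (+2 fires, +1 burnt)
Step 2: cell (3,2)='F' (+3 fires, +2 burnt)
  -> target ignites at step 2
Step 3: cell (3,2)='.' (+3 fires, +3 burnt)
Step 4: cell (3,2)='.' (+5 fires, +3 burnt)
Step 5: cell (3,2)='.' (+5 fires, +5 burnt)
Step 6: cell (3,2)='.' (+4 fires, +5 burnt)
Step 7: cell (3,2)='.' (+2 fires, +4 burnt)
Step 8: cell (3,2)='.' (+0 fires, +2 burnt)
  fire out at step 8

2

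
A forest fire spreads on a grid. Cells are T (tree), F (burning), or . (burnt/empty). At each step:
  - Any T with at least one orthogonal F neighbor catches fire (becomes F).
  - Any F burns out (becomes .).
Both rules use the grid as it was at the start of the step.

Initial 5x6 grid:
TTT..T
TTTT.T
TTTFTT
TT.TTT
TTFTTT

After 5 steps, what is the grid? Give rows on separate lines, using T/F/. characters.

Step 1: 6 trees catch fire, 2 burn out
  TTT..T
  TTTF.T
  TTF.FT
  TT.FTT
  TF.FTT
Step 2: 7 trees catch fire, 6 burn out
  TTT..T
  TTF..T
  TF...F
  TF..FT
  F...FT
Step 3: 7 trees catch fire, 7 burn out
  TTF..T
  TF...F
  F.....
  F....F
  .....F
Step 4: 3 trees catch fire, 7 burn out
  TF...F
  F.....
  ......
  ......
  ......
Step 5: 1 trees catch fire, 3 burn out
  F.....
  ......
  ......
  ......
  ......

F.....
......
......
......
......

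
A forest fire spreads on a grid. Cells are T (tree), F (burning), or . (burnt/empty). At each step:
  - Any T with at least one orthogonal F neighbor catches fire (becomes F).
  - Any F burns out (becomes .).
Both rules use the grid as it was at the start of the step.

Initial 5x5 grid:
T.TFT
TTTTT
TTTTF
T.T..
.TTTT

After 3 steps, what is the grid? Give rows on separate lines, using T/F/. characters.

Step 1: 5 trees catch fire, 2 burn out
  T.F.F
  TTTFF
  TTTF.
  T.T..
  .TTTT
Step 2: 2 trees catch fire, 5 burn out
  T....
  TTF..
  TTF..
  T.T..
  .TTTT
Step 3: 3 trees catch fire, 2 burn out
  T....
  TF...
  TF...
  T.F..
  .TTTT

T....
TF...
TF...
T.F..
.TTTT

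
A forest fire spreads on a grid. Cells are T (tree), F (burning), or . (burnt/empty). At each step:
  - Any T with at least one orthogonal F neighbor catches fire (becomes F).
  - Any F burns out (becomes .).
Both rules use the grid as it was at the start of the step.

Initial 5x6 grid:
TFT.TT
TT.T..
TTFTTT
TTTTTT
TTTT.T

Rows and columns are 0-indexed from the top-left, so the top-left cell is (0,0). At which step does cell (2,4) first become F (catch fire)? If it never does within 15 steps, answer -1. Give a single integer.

Step 1: cell (2,4)='T' (+6 fires, +2 burnt)
Step 2: cell (2,4)='F' (+7 fires, +6 burnt)
  -> target ignites at step 2
Step 3: cell (2,4)='.' (+5 fires, +7 burnt)
Step 4: cell (2,4)='.' (+2 fires, +5 burnt)
Step 5: cell (2,4)='.' (+1 fires, +2 burnt)
Step 6: cell (2,4)='.' (+0 fires, +1 burnt)
  fire out at step 6

2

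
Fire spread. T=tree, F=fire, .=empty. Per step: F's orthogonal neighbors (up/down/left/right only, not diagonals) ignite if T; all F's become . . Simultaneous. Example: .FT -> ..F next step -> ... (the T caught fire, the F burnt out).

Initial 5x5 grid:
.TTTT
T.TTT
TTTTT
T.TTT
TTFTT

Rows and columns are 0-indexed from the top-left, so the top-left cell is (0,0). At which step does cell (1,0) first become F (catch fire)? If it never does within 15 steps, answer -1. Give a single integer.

Step 1: cell (1,0)='T' (+3 fires, +1 burnt)
Step 2: cell (1,0)='T' (+4 fires, +3 burnt)
Step 3: cell (1,0)='T' (+5 fires, +4 burnt)
Step 4: cell (1,0)='T' (+4 fires, +5 burnt)
Step 5: cell (1,0)='F' (+4 fires, +4 burnt)
  -> target ignites at step 5
Step 6: cell (1,0)='.' (+1 fires, +4 burnt)
Step 7: cell (1,0)='.' (+0 fires, +1 burnt)
  fire out at step 7

5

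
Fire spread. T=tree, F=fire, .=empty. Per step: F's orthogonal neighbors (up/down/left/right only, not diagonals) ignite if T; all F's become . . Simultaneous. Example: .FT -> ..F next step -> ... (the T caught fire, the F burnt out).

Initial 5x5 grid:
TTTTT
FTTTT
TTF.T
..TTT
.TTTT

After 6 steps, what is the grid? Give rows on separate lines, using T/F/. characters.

Step 1: 6 trees catch fire, 2 burn out
  FTTTT
  .FFTT
  FF..T
  ..FTT
  .TTTT
Step 2: 5 trees catch fire, 6 burn out
  .FFTT
  ...FT
  ....T
  ...FT
  .TFTT
Step 3: 5 trees catch fire, 5 burn out
  ...FT
  ....F
  ....T
  ....F
  .F.FT
Step 4: 3 trees catch fire, 5 burn out
  ....F
  .....
  ....F
  .....
  ....F
Step 5: 0 trees catch fire, 3 burn out
  .....
  .....
  .....
  .....
  .....
Step 6: 0 trees catch fire, 0 burn out
  .....
  .....
  .....
  .....
  .....

.....
.....
.....
.....
.....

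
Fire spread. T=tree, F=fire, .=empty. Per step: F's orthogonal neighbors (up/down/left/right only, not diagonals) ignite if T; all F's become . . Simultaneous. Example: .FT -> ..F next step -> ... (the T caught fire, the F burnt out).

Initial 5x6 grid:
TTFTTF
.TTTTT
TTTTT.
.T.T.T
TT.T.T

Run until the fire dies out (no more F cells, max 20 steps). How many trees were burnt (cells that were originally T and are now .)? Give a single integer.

Answer: 19

Derivation:
Step 1: +5 fires, +2 burnt (F count now 5)
Step 2: +5 fires, +5 burnt (F count now 5)
Step 3: +3 fires, +5 burnt (F count now 3)
Step 4: +3 fires, +3 burnt (F count now 3)
Step 5: +2 fires, +3 burnt (F count now 2)
Step 6: +1 fires, +2 burnt (F count now 1)
Step 7: +0 fires, +1 burnt (F count now 0)
Fire out after step 7
Initially T: 21, now '.': 28
Total burnt (originally-T cells now '.'): 19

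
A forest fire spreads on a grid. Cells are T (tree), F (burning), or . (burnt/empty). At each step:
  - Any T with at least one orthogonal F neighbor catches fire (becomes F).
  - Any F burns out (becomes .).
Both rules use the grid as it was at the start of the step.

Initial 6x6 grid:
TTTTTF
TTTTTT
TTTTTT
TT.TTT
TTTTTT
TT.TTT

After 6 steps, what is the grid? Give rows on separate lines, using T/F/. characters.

Step 1: 2 trees catch fire, 1 burn out
  TTTTF.
  TTTTTF
  TTTTTT
  TT.TTT
  TTTTTT
  TT.TTT
Step 2: 3 trees catch fire, 2 burn out
  TTTF..
  TTTTF.
  TTTTTF
  TT.TTT
  TTTTTT
  TT.TTT
Step 3: 4 trees catch fire, 3 burn out
  TTF...
  TTTF..
  TTTTF.
  TT.TTF
  TTTTTT
  TT.TTT
Step 4: 5 trees catch fire, 4 burn out
  TF....
  TTF...
  TTTF..
  TT.TF.
  TTTTTF
  TT.TTT
Step 5: 6 trees catch fire, 5 burn out
  F.....
  TF....
  TTF...
  TT.F..
  TTTTF.
  TT.TTF
Step 6: 4 trees catch fire, 6 burn out
  ......
  F.....
  TF....
  TT....
  TTTF..
  TT.TF.

......
F.....
TF....
TT....
TTTF..
TT.TF.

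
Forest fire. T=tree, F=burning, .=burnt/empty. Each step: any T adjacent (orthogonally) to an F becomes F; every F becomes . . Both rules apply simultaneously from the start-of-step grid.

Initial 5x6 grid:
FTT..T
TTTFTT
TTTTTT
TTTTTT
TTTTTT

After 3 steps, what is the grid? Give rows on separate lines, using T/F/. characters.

Step 1: 5 trees catch fire, 2 burn out
  .FT..T
  FTF.FT
  TTTFTT
  TTTTTT
  TTTTTT
Step 2: 7 trees catch fire, 5 burn out
  ..F..T
  .F...F
  FTF.FT
  TTTFTT
  TTTTTT
Step 3: 7 trees catch fire, 7 burn out
  .....F
  ......
  .F...F
  FTF.FT
  TTTFTT

.....F
......
.F...F
FTF.FT
TTTFTT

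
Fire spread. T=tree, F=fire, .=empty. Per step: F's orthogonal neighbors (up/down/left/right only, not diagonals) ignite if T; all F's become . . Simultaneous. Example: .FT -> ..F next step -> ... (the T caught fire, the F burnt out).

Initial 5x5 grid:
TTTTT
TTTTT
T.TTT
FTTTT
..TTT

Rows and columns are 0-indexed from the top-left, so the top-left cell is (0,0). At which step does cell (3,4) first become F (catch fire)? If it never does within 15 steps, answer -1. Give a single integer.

Step 1: cell (3,4)='T' (+2 fires, +1 burnt)
Step 2: cell (3,4)='T' (+2 fires, +2 burnt)
Step 3: cell (3,4)='T' (+5 fires, +2 burnt)
Step 4: cell (3,4)='F' (+5 fires, +5 burnt)
  -> target ignites at step 4
Step 5: cell (3,4)='.' (+4 fires, +5 burnt)
Step 6: cell (3,4)='.' (+2 fires, +4 burnt)
Step 7: cell (3,4)='.' (+1 fires, +2 burnt)
Step 8: cell (3,4)='.' (+0 fires, +1 burnt)
  fire out at step 8

4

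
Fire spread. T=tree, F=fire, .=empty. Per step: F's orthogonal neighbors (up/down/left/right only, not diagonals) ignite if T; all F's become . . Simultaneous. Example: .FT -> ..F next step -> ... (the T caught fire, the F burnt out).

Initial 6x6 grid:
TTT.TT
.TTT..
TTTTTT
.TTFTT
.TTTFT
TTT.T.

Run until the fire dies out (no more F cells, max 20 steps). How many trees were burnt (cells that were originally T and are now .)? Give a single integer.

Answer: 24

Derivation:
Step 1: +6 fires, +2 burnt (F count now 6)
Step 2: +6 fires, +6 burnt (F count now 6)
Step 3: +5 fires, +6 burnt (F count now 5)
Step 4: +4 fires, +5 burnt (F count now 4)
Step 5: +2 fires, +4 burnt (F count now 2)
Step 6: +1 fires, +2 burnt (F count now 1)
Step 7: +0 fires, +1 burnt (F count now 0)
Fire out after step 7
Initially T: 26, now '.': 34
Total burnt (originally-T cells now '.'): 24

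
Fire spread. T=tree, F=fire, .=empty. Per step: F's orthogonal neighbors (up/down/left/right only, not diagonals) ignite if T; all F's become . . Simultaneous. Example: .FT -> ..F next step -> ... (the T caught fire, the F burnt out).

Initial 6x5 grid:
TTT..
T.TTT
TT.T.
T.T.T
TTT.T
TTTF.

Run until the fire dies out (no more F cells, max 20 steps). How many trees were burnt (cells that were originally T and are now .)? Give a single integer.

Step 1: +1 fires, +1 burnt (F count now 1)
Step 2: +2 fires, +1 burnt (F count now 2)
Step 3: +3 fires, +2 burnt (F count now 3)
Step 4: +1 fires, +3 burnt (F count now 1)
Step 5: +1 fires, +1 burnt (F count now 1)
Step 6: +1 fires, +1 burnt (F count now 1)
Step 7: +2 fires, +1 burnt (F count now 2)
Step 8: +1 fires, +2 burnt (F count now 1)
Step 9: +1 fires, +1 burnt (F count now 1)
Step 10: +1 fires, +1 burnt (F count now 1)
Step 11: +1 fires, +1 burnt (F count now 1)
Step 12: +1 fires, +1 burnt (F count now 1)
Step 13: +2 fires, +1 burnt (F count now 2)
Step 14: +0 fires, +2 burnt (F count now 0)
Fire out after step 14
Initially T: 20, now '.': 28
Total burnt (originally-T cells now '.'): 18

Answer: 18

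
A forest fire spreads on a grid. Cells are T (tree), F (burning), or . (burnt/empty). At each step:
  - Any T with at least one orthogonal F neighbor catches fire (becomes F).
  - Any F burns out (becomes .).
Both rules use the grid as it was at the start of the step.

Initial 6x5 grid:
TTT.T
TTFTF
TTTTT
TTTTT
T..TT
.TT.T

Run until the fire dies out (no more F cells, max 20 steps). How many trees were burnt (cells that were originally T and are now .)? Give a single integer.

Step 1: +6 fires, +2 burnt (F count now 6)
Step 2: +6 fires, +6 burnt (F count now 6)
Step 3: +5 fires, +6 burnt (F count now 5)
Step 4: +3 fires, +5 burnt (F count now 3)
Step 5: +1 fires, +3 burnt (F count now 1)
Step 6: +0 fires, +1 burnt (F count now 0)
Fire out after step 6
Initially T: 23, now '.': 28
Total burnt (originally-T cells now '.'): 21

Answer: 21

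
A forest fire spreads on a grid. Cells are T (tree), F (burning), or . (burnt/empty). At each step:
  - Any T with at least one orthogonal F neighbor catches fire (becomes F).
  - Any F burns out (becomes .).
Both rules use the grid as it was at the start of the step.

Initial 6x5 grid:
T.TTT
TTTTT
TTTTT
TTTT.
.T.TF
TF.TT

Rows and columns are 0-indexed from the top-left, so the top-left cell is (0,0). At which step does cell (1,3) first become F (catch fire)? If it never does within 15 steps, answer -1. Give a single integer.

Step 1: cell (1,3)='T' (+4 fires, +2 burnt)
Step 2: cell (1,3)='T' (+3 fires, +4 burnt)
Step 3: cell (1,3)='T' (+4 fires, +3 burnt)
Step 4: cell (1,3)='F' (+5 fires, +4 burnt)
  -> target ignites at step 4
Step 5: cell (1,3)='.' (+4 fires, +5 burnt)
Step 6: cell (1,3)='.' (+3 fires, +4 burnt)
Step 7: cell (1,3)='.' (+0 fires, +3 burnt)
  fire out at step 7

4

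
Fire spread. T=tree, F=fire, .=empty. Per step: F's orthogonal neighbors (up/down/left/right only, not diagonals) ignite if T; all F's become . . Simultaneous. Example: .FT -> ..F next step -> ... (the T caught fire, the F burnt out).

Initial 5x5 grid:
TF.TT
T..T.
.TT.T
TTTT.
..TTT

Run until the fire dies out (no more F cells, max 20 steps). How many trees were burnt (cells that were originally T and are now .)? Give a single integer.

Answer: 2

Derivation:
Step 1: +1 fires, +1 burnt (F count now 1)
Step 2: +1 fires, +1 burnt (F count now 1)
Step 3: +0 fires, +1 burnt (F count now 0)
Fire out after step 3
Initially T: 15, now '.': 12
Total burnt (originally-T cells now '.'): 2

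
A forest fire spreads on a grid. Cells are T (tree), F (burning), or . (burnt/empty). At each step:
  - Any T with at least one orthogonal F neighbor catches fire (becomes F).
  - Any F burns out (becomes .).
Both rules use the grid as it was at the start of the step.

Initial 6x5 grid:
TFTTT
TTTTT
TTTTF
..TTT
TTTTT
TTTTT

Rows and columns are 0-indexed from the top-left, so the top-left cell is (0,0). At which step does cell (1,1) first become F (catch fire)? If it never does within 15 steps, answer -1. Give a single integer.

Step 1: cell (1,1)='F' (+6 fires, +2 burnt)
  -> target ignites at step 1
Step 2: cell (1,1)='.' (+9 fires, +6 burnt)
Step 3: cell (1,1)='.' (+4 fires, +9 burnt)
Step 4: cell (1,1)='.' (+2 fires, +4 burnt)
Step 5: cell (1,1)='.' (+2 fires, +2 burnt)
Step 6: cell (1,1)='.' (+2 fires, +2 burnt)
Step 7: cell (1,1)='.' (+1 fires, +2 burnt)
Step 8: cell (1,1)='.' (+0 fires, +1 burnt)
  fire out at step 8

1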